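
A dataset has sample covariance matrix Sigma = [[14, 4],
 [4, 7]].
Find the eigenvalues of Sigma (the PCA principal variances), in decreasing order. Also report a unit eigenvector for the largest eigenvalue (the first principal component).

Step 1 — characteristic polynomial of 2×2 Sigma:
  det(Sigma - λI) = λ² - trace · λ + det = 0.
  trace = 14 + 7 = 21, det = 14·7 - (4)² = 82.
Step 2 — discriminant:
  Δ = trace² - 4·det = 441 - 328 = 113.
Step 3 — eigenvalues:
  λ = (trace ± √Δ)/2 = (21 ± 10.6301)/2,
  λ_1 = 15.8151,  λ_2 = 5.1849.

Step 4 — unit eigenvector for λ_1: solve (Sigma - λ_1 I)v = 0. First row:
  (14 - 15.8151)·v_x + (4)·v_y = 0, i.e. (-1.8151)·v_x + (4)·v_y = 0,
  so v ∝ (b, λ_1 - a) = (4, 1.8151) = u.
  ||u|| = √((4)² + (1.8151)²) = √(19.2945) ≈ 4.3925,
  v_1 = u/||u|| ≈ (0.9106, 0.4132) (||v_1|| = 1).

λ_1 = 15.8151,  λ_2 = 5.1849;  v_1 ≈ (0.9106, 0.4132)


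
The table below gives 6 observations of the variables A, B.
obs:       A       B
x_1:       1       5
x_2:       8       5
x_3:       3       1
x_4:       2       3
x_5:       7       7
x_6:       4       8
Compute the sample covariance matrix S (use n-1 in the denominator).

Step 1 — column means:
  mean(A) = (1 + 8 + 3 + 2 + 7 + 4) / 6 = 25/6 = 4.1667
  mean(B) = (5 + 5 + 1 + 3 + 7 + 8) / 6 = 29/6 = 4.8333

Step 2 — sample covariance S[i,j] = (1/(n-1)) · Σ_k (x_{k,i} - mean_i) · (x_{k,j} - mean_j), with n-1 = 5.
  S[A,A] = ((-3.1667)·(-3.1667) + (3.8333)·(3.8333) + (-1.1667)·(-1.1667) + (-2.1667)·(-2.1667) + (2.8333)·(2.8333) + (-0.1667)·(-0.1667)) / 5 = 38.8333/5 = 7.7667
  S[A,B] = ((-3.1667)·(0.1667) + (3.8333)·(0.1667) + (-1.1667)·(-3.8333) + (-2.1667)·(-1.8333) + (2.8333)·(2.1667) + (-0.1667)·(3.1667)) / 5 = 14.1667/5 = 2.8333
  S[B,B] = ((0.1667)·(0.1667) + (0.1667)·(0.1667) + (-3.8333)·(-3.8333) + (-1.8333)·(-1.8333) + (2.1667)·(2.1667) + (3.1667)·(3.1667)) / 5 = 32.8333/5 = 6.5667

S is symmetric (S[j,i] = S[i,j]). Assembling:

S = [[7.7667, 2.8333],
 [2.8333, 6.5667]]


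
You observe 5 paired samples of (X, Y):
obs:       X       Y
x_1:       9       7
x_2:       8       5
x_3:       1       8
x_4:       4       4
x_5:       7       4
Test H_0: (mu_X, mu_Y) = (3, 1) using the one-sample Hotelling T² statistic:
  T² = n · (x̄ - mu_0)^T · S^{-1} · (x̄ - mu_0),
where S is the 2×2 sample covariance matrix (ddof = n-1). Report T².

Step 1 — sample mean vector:
  mean(X) = (9 + 8 + 1 + 4 + 7) / 5 = 29/5 = 5.8
  mean(Y) = (7 + 5 + 8 + 4 + 4) / 5 = 28/5 = 5.6
  x̄ = (5.8, 5.6),  deviation x̄ - mu_0 = (5.8, 5.6) - (3, 1) = (2.8, 4.6).

Step 2 — sample covariance matrix, S[i,j] = (1/(n-1)) · Σ_k (x_{k,i} - mean_i) · (x_{k,j} - mean_j), divisor n-1 = 4:
  S[X,X] = ((3.2)·(3.2) + (2.2)·(2.2) + (-4.8)·(-4.8) + (-1.8)·(-1.8) + (1.2)·(1.2)) / 4 = 42.8/4 = 10.7
  S[X,Y] = ((3.2)·(1.4) + (2.2)·(-0.6) + (-4.8)·(2.4) + (-1.8)·(-1.6) + (1.2)·(-1.6)) / 4 = -7.4/4 = -1.85
  S[Y,Y] = ((1.4)·(1.4) + (-0.6)·(-0.6) + (2.4)·(2.4) + (-1.6)·(-1.6) + (-1.6)·(-1.6)) / 4 = 13.2/4 = 3.3
  S = [[10.7, -1.85],
 [-1.85, 3.3]].

Step 3 — invert S. det(S) = 10.7·3.3 - (-1.85)² = 31.8875.
  S^{-1} = (1/det) · [[d, -b], [-b, a]] = [[0.1035, 0.058],
 [0.058, 0.3356]].

Step 4 — quadratic form (x̄ - mu_0)^T · S^{-1} · (x̄ - mu_0):
  S^{-1} · (x̄ - mu_0) = (0.5566, 1.706),
  (x̄ - mu_0)^T · [...] = (2.8)·(0.5566) + (4.6)·(1.706) = 9.4062.

Step 5 — scale by n: T² = 5 · 9.4062 = 47.031.

T² ≈ 47.031


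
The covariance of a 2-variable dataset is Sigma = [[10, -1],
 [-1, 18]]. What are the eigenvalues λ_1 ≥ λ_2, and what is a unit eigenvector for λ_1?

Step 1 — characteristic polynomial of 2×2 Sigma:
  det(Sigma - λI) = λ² - trace · λ + det = 0.
  trace = 10 + 18 = 28, det = 10·18 - (-1)² = 179.
Step 2 — discriminant:
  Δ = trace² - 4·det = 784 - 716 = 68.
Step 3 — eigenvalues:
  λ = (trace ± √Δ)/2 = (28 ± 8.2462)/2,
  λ_1 = 18.1231,  λ_2 = 9.8769.

Step 4 — unit eigenvector for λ_1: solve (Sigma - λ_1 I)v = 0. First row:
  (10 - 18.1231)·v_x + (-1)·v_y = 0, i.e. (-8.1231)·v_x + (-1)·v_y = 0,
  so v ∝ (b, λ_1 - a) = (-1, 8.1231); multiply by -1 so the first entry is positive: u = (1, -8.1231).
  ||u|| = √((1)² + (-8.1231)²) = √(66.9848) ≈ 8.1844,
  v_1 = u/||u|| ≈ (0.1222, -0.9925) (||v_1|| = 1).

λ_1 = 18.1231,  λ_2 = 9.8769;  v_1 ≈ (0.1222, -0.9925)


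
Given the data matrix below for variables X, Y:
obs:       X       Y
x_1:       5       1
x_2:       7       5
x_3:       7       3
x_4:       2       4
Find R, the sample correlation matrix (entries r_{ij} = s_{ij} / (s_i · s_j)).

Step 1 — column means:
  mean(X) = (5 + 7 + 7 + 2) / 4 = 21/4 = 5.25
  mean(Y) = (1 + 5 + 3 + 4) / 4 = 13/4 = 3.25

Step 2 — sample variances and covariances s[i,j] = (1/(n-1)) · Σ_k (x_{k,i} - mean_i) · (x_{k,j} - mean_j), with n-1 = 3:
  s[X,X] = ((-0.25)·(-0.25) + (1.75)·(1.75) + (1.75)·(1.75) + (-3.25)·(-3.25)) / 3 = 16.75/3 = 5.5833
  s[X,Y] = ((-0.25)·(-2.25) + (1.75)·(1.75) + (1.75)·(-0.25) + (-3.25)·(0.75)) / 3 = 0.75/3 = 0.25
  s[Y,Y] = ((-2.25)·(-2.25) + (1.75)·(1.75) + (-0.25)·(-0.25) + (0.75)·(0.75)) / 3 = 8.75/3 = 2.9167
  Sample standard deviations s_i = √(s[i,i]):
  s(X) = √(5.5833) = 2.3629
  s(Y) = √(2.9167) = 1.7078

Step 3 — r_{ij} = s_{ij} / (s_i · s_j):
  r[X,X] = 1 (diagonal).
  r[X,Y] = 0.25 / (2.3629 · 1.7078) = 0.25 / 4.0354 = 0.062
  r[Y,Y] = 1 (diagonal).

R is symmetric with unit diagonal. Assembling:

R = [[1, 0.062],
 [0.062, 1]]


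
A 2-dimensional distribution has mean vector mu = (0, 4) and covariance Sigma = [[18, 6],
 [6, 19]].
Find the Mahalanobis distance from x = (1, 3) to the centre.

Step 1 — centre the observation: (x - mu) = (1, -1).

Step 2 — invert Sigma. det(Sigma) = 18·19 - (6)² = 306.
  Sigma^{-1} = (1/det) · [[d, -b], [-b, a]] = [[0.0621, -0.0196],
 [-0.0196, 0.0588]].

Step 3 — form the quadratic (x - mu)^T · Sigma^{-1} · (x - mu):
  Sigma^{-1} · (x - mu) = (0.0817, -0.0784).
  (x - mu)^T · [Sigma^{-1} · (x - mu)] = (1)·(0.0817) + (-1)·(-0.0784) = 0.1601.

Step 4 — take square root: d = √(0.1601) ≈ 0.4002.

d(x, mu) = √(0.1601) ≈ 0.4002


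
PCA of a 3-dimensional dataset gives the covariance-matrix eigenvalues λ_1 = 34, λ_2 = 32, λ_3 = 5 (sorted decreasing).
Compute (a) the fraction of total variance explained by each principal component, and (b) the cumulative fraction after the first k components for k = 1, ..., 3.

Step 1 — total variance = trace(Sigma) = Σ λ_i = 34 + 32 + 5 = 71.

Step 2 — fraction explained by component i = λ_i / Σ λ:
  PC1: 34/71 = 0.4789
  PC2: 32/71 = 0.4507
  PC3: 5/71 = 0.0704

Step 3 — cumulative fraction after k components = (λ_1 + ... + λ_k) / Σ λ:
  k = 1: 34/71 = 0.4789
  k = 2: (34 + 32)/71 = 66/71 = 0.9296
  k = 3: (34 + 32 + 5)/71 = 71/71 = 1

Summary (fraction, with percent):

explained: PC1 0.4789 (47.89%), PC2 0.4507 (45.07%), PC3 0.0704 (7.04%);  cumulative: 0.4789, 0.9296, 1


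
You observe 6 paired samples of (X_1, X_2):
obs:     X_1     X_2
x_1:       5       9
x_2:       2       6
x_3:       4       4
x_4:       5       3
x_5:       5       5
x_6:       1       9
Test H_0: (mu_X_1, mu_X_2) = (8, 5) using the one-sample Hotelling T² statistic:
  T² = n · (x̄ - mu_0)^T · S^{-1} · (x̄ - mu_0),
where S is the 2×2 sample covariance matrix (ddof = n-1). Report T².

Step 1 — sample mean vector:
  mean(X_1) = (5 + 2 + 4 + 5 + 5 + 1) / 6 = 22/6 = 3.6667
  mean(X_2) = (9 + 6 + 4 + 3 + 5 + 9) / 6 = 36/6 = 6
  x̄ = (3.6667, 6),  deviation x̄ - mu_0 = (3.6667, 6) - (8, 5) = (-4.3333, 1).

Step 2 — sample covariance matrix, S[i,j] = (1/(n-1)) · Σ_k (x_{k,i} - mean_i) · (x_{k,j} - mean_j), divisor n-1 = 5:
  S[X_1,X_1] = ((1.3333)·(1.3333) + (-1.6667)·(-1.6667) + (0.3333)·(0.3333) + (1.3333)·(1.3333) + (1.3333)·(1.3333) + (-2.6667)·(-2.6667)) / 5 = 15.3333/5 = 3.0667
  S[X_1,X_2] = ((1.3333)·(3) + (-1.6667)·(0) + (0.3333)·(-2) + (1.3333)·(-3) + (1.3333)·(-1) + (-2.6667)·(3)) / 5 = -10/5 = -2
  S[X_2,X_2] = ((3)·(3) + (0)·(0) + (-2)·(-2) + (-3)·(-3) + (-1)·(-1) + (3)·(3)) / 5 = 32/5 = 6.4
  S = [[3.0667, -2],
 [-2, 6.4]].

Step 3 — invert S. det(S) = 3.0667·6.4 - (-2)² = 15.6267.
  S^{-1} = (1/det) · [[d, -b], [-b, a]] = [[0.4096, 0.128],
 [0.128, 0.1962]].

Step 4 — quadratic form (x̄ - mu_0)^T · S^{-1} · (x̄ - mu_0):
  S^{-1} · (x̄ - mu_0) = (-1.6468, -0.3584),
  (x̄ - mu_0)^T · [...] = (-4.3333)·(-1.6468) + (1)·(-0.3584) = 6.7776.

Step 5 — scale by n: T² = 6 · 6.7776 = 40.6655.

T² ≈ 40.6655


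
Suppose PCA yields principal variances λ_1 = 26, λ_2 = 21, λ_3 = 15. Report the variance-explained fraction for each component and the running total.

Step 1 — total variance = trace(Sigma) = Σ λ_i = 26 + 21 + 15 = 62.

Step 2 — fraction explained by component i = λ_i / Σ λ:
  PC1: 26/62 = 0.4194
  PC2: 21/62 = 0.3387
  PC3: 15/62 = 0.2419

Step 3 — cumulative fraction after k components = (λ_1 + ... + λ_k) / Σ λ:
  k = 1: 26/62 = 0.4194
  k = 2: (26 + 21)/62 = 47/62 = 0.7581
  k = 3: (26 + 21 + 15)/62 = 62/62 = 1

Summary (fraction, with percent):

explained: PC1 0.4194 (41.94%), PC2 0.3387 (33.87%), PC3 0.2419 (24.19%);  cumulative: 0.4194, 0.7581, 1


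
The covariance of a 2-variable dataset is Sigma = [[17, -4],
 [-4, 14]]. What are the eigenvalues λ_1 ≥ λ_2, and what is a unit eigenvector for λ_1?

Step 1 — characteristic polynomial of 2×2 Sigma:
  det(Sigma - λI) = λ² - trace · λ + det = 0.
  trace = 17 + 14 = 31, det = 17·14 - (-4)² = 222.
Step 2 — discriminant:
  Δ = trace² - 4·det = 961 - 888 = 73.
Step 3 — eigenvalues:
  λ = (trace ± √Δ)/2 = (31 ± 8.544)/2,
  λ_1 = 19.772,  λ_2 = 11.228.

Step 4 — unit eigenvector for λ_1: solve (Sigma - λ_1 I)v = 0. First row:
  (17 - 19.772)·v_x + (-4)·v_y = 0, i.e. (-2.772)·v_x + (-4)·v_y = 0,
  so v ∝ (b, λ_1 - a) = (-4, 2.772); multiply by -1 so the first entry is positive: u = (4, -2.772).
  ||u|| = √((4)² + (-2.772)²) = √(23.684) ≈ 4.8666,
  v_1 = u/||u|| ≈ (0.8219, -0.5696) (||v_1|| = 1).

λ_1 = 19.772,  λ_2 = 11.228;  v_1 ≈ (0.8219, -0.5696)


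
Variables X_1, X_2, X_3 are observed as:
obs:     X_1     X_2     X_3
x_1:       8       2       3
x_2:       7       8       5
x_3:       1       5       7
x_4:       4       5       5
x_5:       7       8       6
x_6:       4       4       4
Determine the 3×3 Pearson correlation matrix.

Step 1 — column means:
  mean(X_1) = (8 + 7 + 1 + 4 + 7 + 4) / 6 = 31/6 = 5.1667
  mean(X_2) = (2 + 8 + 5 + 5 + 8 + 4) / 6 = 32/6 = 5.3333
  mean(X_3) = (3 + 5 + 7 + 5 + 6 + 4) / 6 = 30/6 = 5

Step 2 — sample variances and covariances s[i,j] = (1/(n-1)) · Σ_k (x_{k,i} - mean_i) · (x_{k,j} - mean_j), with n-1 = 5:
  s[X_1,X_1] = ((2.8333)·(2.8333) + (1.8333)·(1.8333) + (-4.1667)·(-4.1667) + (-1.1667)·(-1.1667) + (1.8333)·(1.8333) + (-1.1667)·(-1.1667)) / 5 = 34.8333/5 = 6.9667
  s[X_1,X_2] = ((2.8333)·(-3.3333) + (1.8333)·(2.6667) + (-4.1667)·(-0.3333) + (-1.1667)·(-0.3333) + (1.8333)·(2.6667) + (-1.1667)·(-1.3333)) / 5 = 3.6667/5 = 0.7333
  s[X_1,X_3] = ((2.8333)·(-2) + (1.8333)·(0) + (-4.1667)·(2) + (-1.1667)·(0) + (1.8333)·(1) + (-1.1667)·(-1)) / 5 = -11/5 = -2.2
  s[X_2,X_2] = ((-3.3333)·(-3.3333) + (2.6667)·(2.6667) + (-0.3333)·(-0.3333) + (-0.3333)·(-0.3333) + (2.6667)·(2.6667) + (-1.3333)·(-1.3333)) / 5 = 27.3333/5 = 5.4667
  s[X_2,X_3] = ((-3.3333)·(-2) + (2.6667)·(0) + (-0.3333)·(2) + (-0.3333)·(0) + (2.6667)·(1) + (-1.3333)·(-1)) / 5 = 10/5 = 2
  s[X_3,X_3] = ((-2)·(-2) + (0)·(0) + (2)·(2) + (0)·(0) + (1)·(1) + (-1)·(-1)) / 5 = 10/5 = 2
  Sample standard deviations s_i = √(s[i,i]):
  s(X_1) = √(6.9667) = 2.6394
  s(X_2) = √(5.4667) = 2.3381
  s(X_3) = √(2) = 1.4142

Step 3 — r_{ij} = s_{ij} / (s_i · s_j):
  r[X_1,X_1] = 1 (diagonal).
  r[X_1,X_2] = 0.7333 / (2.6394 · 2.3381) = 0.7333 / 6.1713 = 0.1188
  r[X_1,X_3] = -2.2 / (2.6394 · 1.4142) = -2.2 / 3.7327 = -0.5894
  r[X_2,X_2] = 1 (diagonal).
  r[X_2,X_3] = 2 / (2.3381 · 1.4142) = 2 / 3.3066 = 0.6049
  r[X_3,X_3] = 1 (diagonal).

R is symmetric with unit diagonal. Assembling:

R = [[1, 0.1188, -0.5894],
 [0.1188, 1, 0.6049],
 [-0.5894, 0.6049, 1]]


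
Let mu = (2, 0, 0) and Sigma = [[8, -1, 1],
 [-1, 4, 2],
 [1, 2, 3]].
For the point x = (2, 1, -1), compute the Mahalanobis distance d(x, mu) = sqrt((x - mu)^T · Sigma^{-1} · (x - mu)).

Step 1 — centre the observation: (x - mu) = (0, 1, -1).

Step 2 — invert Sigma (cofactor / det for 3×3, or solve directly):
  Sigma^{-1} = [[0.1509, 0.0943, -0.1132],
 [0.0943, 0.434, -0.3208],
 [-0.1132, -0.3208, 0.5849]].

Step 3 — form the quadratic (x - mu)^T · Sigma^{-1} · (x - mu):
  Sigma^{-1} · (x - mu) = (0.2075, 0.7547, -0.9057).
  (x - mu)^T · [Sigma^{-1} · (x - mu)] = (0)·(0.2075) + (1)·(0.7547) + (-1)·(-0.9057) = 1.6604.

Step 4 — take square root: d = √(1.6604) ≈ 1.2886.

d(x, mu) = √(1.6604) ≈ 1.2886


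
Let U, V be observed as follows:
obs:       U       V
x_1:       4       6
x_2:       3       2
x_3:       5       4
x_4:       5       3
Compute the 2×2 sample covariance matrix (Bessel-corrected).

Step 1 — column means:
  mean(U) = (4 + 3 + 5 + 5) / 4 = 17/4 = 4.25
  mean(V) = (6 + 2 + 4 + 3) / 4 = 15/4 = 3.75

Step 2 — sample covariance S[i,j] = (1/(n-1)) · Σ_k (x_{k,i} - mean_i) · (x_{k,j} - mean_j), with n-1 = 3.
  S[U,U] = ((-0.25)·(-0.25) + (-1.25)·(-1.25) + (0.75)·(0.75) + (0.75)·(0.75)) / 3 = 2.75/3 = 0.9167
  S[U,V] = ((-0.25)·(2.25) + (-1.25)·(-1.75) + (0.75)·(0.25) + (0.75)·(-0.75)) / 3 = 1.25/3 = 0.4167
  S[V,V] = ((2.25)·(2.25) + (-1.75)·(-1.75) + (0.25)·(0.25) + (-0.75)·(-0.75)) / 3 = 8.75/3 = 2.9167

S is symmetric (S[j,i] = S[i,j]). Assembling:

S = [[0.9167, 0.4167],
 [0.4167, 2.9167]]


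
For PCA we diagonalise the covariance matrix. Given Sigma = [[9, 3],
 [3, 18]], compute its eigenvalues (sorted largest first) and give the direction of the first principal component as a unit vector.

Step 1 — characteristic polynomial of 2×2 Sigma:
  det(Sigma - λI) = λ² - trace · λ + det = 0.
  trace = 9 + 18 = 27, det = 9·18 - (3)² = 153.
Step 2 — discriminant:
  Δ = trace² - 4·det = 729 - 612 = 117.
Step 3 — eigenvalues:
  λ = (trace ± √Δ)/2 = (27 ± 10.8167)/2,
  λ_1 = 18.9083,  λ_2 = 8.0917.

Step 4 — unit eigenvector for λ_1: solve (Sigma - λ_1 I)v = 0. First row:
  (9 - 18.9083)·v_x + (3)·v_y = 0, i.e. (-9.9083)·v_x + (3)·v_y = 0,
  so v ∝ (b, λ_1 - a) = (3, 9.9083) = u.
  ||u|| = √((3)² + (9.9083)²) = √(107.1749) ≈ 10.3525,
  v_1 = u/||u|| ≈ (0.2898, 0.9571) (||v_1|| = 1).

λ_1 = 18.9083,  λ_2 = 8.0917;  v_1 ≈ (0.2898, 0.9571)


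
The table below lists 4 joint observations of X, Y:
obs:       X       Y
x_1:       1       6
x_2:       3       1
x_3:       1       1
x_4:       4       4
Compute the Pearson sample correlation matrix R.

Step 1 — column means:
  mean(X) = (1 + 3 + 1 + 4) / 4 = 9/4 = 2.25
  mean(Y) = (6 + 1 + 1 + 4) / 4 = 12/4 = 3

Step 2 — sample variances and covariances s[i,j] = (1/(n-1)) · Σ_k (x_{k,i} - mean_i) · (x_{k,j} - mean_j), with n-1 = 3:
  s[X,X] = ((-1.25)·(-1.25) + (0.75)·(0.75) + (-1.25)·(-1.25) + (1.75)·(1.75)) / 3 = 6.75/3 = 2.25
  s[X,Y] = ((-1.25)·(3) + (0.75)·(-2) + (-1.25)·(-2) + (1.75)·(1)) / 3 = -1/3 = -0.3333
  s[Y,Y] = ((3)·(3) + (-2)·(-2) + (-2)·(-2) + (1)·(1)) / 3 = 18/3 = 6
  Sample standard deviations s_i = √(s[i,i]):
  s(X) = √(2.25) = 1.5
  s(Y) = √(6) = 2.4495

Step 3 — r_{ij} = s_{ij} / (s_i · s_j):
  r[X,X] = 1 (diagonal).
  r[X,Y] = -0.3333 / (1.5 · 2.4495) = -0.3333 / 3.6742 = -0.0907
  r[Y,Y] = 1 (diagonal).

R is symmetric with unit diagonal. Assembling:

R = [[1, -0.0907],
 [-0.0907, 1]]


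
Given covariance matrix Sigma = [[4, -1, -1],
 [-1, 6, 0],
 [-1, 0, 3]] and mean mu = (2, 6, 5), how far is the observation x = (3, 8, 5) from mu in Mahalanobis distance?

Step 1 — centre the observation: (x - mu) = (1, 2, 0).

Step 2 — invert Sigma (cofactor / det for 3×3, or solve directly):
  Sigma^{-1} = [[0.2857, 0.0476, 0.0952],
 [0.0476, 0.1746, 0.0159],
 [0.0952, 0.0159, 0.3651]].

Step 3 — form the quadratic (x - mu)^T · Sigma^{-1} · (x - mu):
  Sigma^{-1} · (x - mu) = (0.381, 0.3968, 0.127).
  (x - mu)^T · [Sigma^{-1} · (x - mu)] = (1)·(0.381) + (2)·(0.3968) + (0)·(0.127) = 1.1746.

Step 4 — take square root: d = √(1.1746) ≈ 1.0838.

d(x, mu) = √(1.1746) ≈ 1.0838


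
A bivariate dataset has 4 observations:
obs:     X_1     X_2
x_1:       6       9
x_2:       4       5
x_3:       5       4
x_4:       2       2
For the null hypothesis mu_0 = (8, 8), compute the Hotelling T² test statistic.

Step 1 — sample mean vector:
  mean(X_1) = (6 + 4 + 5 + 2) / 4 = 17/4 = 4.25
  mean(X_2) = (9 + 5 + 4 + 2) / 4 = 20/4 = 5
  x̄ = (4.25, 5),  deviation x̄ - mu_0 = (4.25, 5) - (8, 8) = (-3.75, -3).

Step 2 — sample covariance matrix, S[i,j] = (1/(n-1)) · Σ_k (x_{k,i} - mean_i) · (x_{k,j} - mean_j), divisor n-1 = 3:
  S[X_1,X_1] = ((1.75)·(1.75) + (-0.25)·(-0.25) + (0.75)·(0.75) + (-2.25)·(-2.25)) / 3 = 8.75/3 = 2.9167
  S[X_1,X_2] = ((1.75)·(4) + (-0.25)·(0) + (0.75)·(-1) + (-2.25)·(-3)) / 3 = 13/3 = 4.3333
  S[X_2,X_2] = ((4)·(4) + (0)·(0) + (-1)·(-1) + (-3)·(-3)) / 3 = 26/3 = 8.6667
  S = [[2.9167, 4.3333],
 [4.3333, 8.6667]].

Step 3 — invert S. det(S) = 2.9167·8.6667 - (4.3333)² = 6.5.
  S^{-1} = (1/det) · [[d, -b], [-b, a]] = [[1.3333, -0.6667],
 [-0.6667, 0.4487]].

Step 4 — quadratic form (x̄ - mu_0)^T · S^{-1} · (x̄ - mu_0):
  S^{-1} · (x̄ - mu_0) = (-3, 1.1538),
  (x̄ - mu_0)^T · [...] = (-3.75)·(-3) + (-3)·(1.1538) = 7.7885.

Step 5 — scale by n: T² = 4 · 7.7885 = 31.1538.

T² ≈ 31.1538


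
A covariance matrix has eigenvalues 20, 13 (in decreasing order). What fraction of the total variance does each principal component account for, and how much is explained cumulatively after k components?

Step 1 — total variance = trace(Sigma) = Σ λ_i = 20 + 13 = 33.

Step 2 — fraction explained by component i = λ_i / Σ λ:
  PC1: 20/33 = 0.6061
  PC2: 13/33 = 0.3939

Step 3 — cumulative fraction after k components = (λ_1 + ... + λ_k) / Σ λ:
  k = 1: 20/33 = 0.6061
  k = 2: (20 + 13)/33 = 33/33 = 1

Summary (fraction, with percent):

explained: PC1 0.6061 (60.61%), PC2 0.3939 (39.39%);  cumulative: 0.6061, 1


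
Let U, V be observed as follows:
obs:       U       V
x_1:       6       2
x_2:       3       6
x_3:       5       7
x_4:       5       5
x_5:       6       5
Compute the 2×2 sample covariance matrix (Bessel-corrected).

Step 1 — column means:
  mean(U) = (6 + 3 + 5 + 5 + 6) / 5 = 25/5 = 5
  mean(V) = (2 + 6 + 7 + 5 + 5) / 5 = 25/5 = 5

Step 2 — sample covariance S[i,j] = (1/(n-1)) · Σ_k (x_{k,i} - mean_i) · (x_{k,j} - mean_j), with n-1 = 4.
  S[U,U] = ((1)·(1) + (-2)·(-2) + (0)·(0) + (0)·(0) + (1)·(1)) / 4 = 6/4 = 1.5
  S[U,V] = ((1)·(-3) + (-2)·(1) + (0)·(2) + (0)·(0) + (1)·(0)) / 4 = -5/4 = -1.25
  S[V,V] = ((-3)·(-3) + (1)·(1) + (2)·(2) + (0)·(0) + (0)·(0)) / 4 = 14/4 = 3.5

S is symmetric (S[j,i] = S[i,j]). Assembling:

S = [[1.5, -1.25],
 [-1.25, 3.5]]


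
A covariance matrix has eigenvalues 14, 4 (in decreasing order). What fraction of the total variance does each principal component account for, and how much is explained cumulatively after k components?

Step 1 — total variance = trace(Sigma) = Σ λ_i = 14 + 4 = 18.

Step 2 — fraction explained by component i = λ_i / Σ λ:
  PC1: 14/18 = 0.7778
  PC2: 4/18 = 0.2222

Step 3 — cumulative fraction after k components = (λ_1 + ... + λ_k) / Σ λ:
  k = 1: 14/18 = 0.7778
  k = 2: (14 + 4)/18 = 18/18 = 1

Summary (fraction, with percent):

explained: PC1 0.7778 (77.78%), PC2 0.2222 (22.22%);  cumulative: 0.7778, 1


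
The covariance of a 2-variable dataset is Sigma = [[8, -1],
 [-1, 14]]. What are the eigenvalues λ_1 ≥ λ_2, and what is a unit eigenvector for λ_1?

Step 1 — characteristic polynomial of 2×2 Sigma:
  det(Sigma - λI) = λ² - trace · λ + det = 0.
  trace = 8 + 14 = 22, det = 8·14 - (-1)² = 111.
Step 2 — discriminant:
  Δ = trace² - 4·det = 484 - 444 = 40.
Step 3 — eigenvalues:
  λ = (trace ± √Δ)/2 = (22 ± 6.3246)/2,
  λ_1 = 14.1623,  λ_2 = 7.8377.

Step 4 — unit eigenvector for λ_1: solve (Sigma - λ_1 I)v = 0. First row:
  (8 - 14.1623)·v_x + (-1)·v_y = 0, i.e. (-6.1623)·v_x + (-1)·v_y = 0,
  so v ∝ (b, λ_1 - a) = (-1, 6.1623); multiply by -1 so the first entry is positive: u = (1, -6.1623).
  ||u|| = √((1)² + (-6.1623)²) = √(38.9737) ≈ 6.2429,
  v_1 = u/||u|| ≈ (0.1602, -0.9871) (||v_1|| = 1).

λ_1 = 14.1623,  λ_2 = 7.8377;  v_1 ≈ (0.1602, -0.9871)


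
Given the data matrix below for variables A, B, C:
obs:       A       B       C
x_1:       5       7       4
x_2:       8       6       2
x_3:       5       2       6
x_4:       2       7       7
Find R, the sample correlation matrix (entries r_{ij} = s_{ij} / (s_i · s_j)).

Step 1 — column means:
  mean(A) = (5 + 8 + 5 + 2) / 4 = 20/4 = 5
  mean(B) = (7 + 6 + 2 + 7) / 4 = 22/4 = 5.5
  mean(C) = (4 + 2 + 6 + 7) / 4 = 19/4 = 4.75

Step 2 — sample variances and covariances s[i,j] = (1/(n-1)) · Σ_k (x_{k,i} - mean_i) · (x_{k,j} - mean_j), with n-1 = 3:
  s[A,A] = ((0)·(0) + (3)·(3) + (0)·(0) + (-3)·(-3)) / 3 = 18/3 = 6
  s[A,B] = ((0)·(1.5) + (3)·(0.5) + (0)·(-3.5) + (-3)·(1.5)) / 3 = -3/3 = -1
  s[A,C] = ((0)·(-0.75) + (3)·(-2.75) + (0)·(1.25) + (-3)·(2.25)) / 3 = -15/3 = -5
  s[B,B] = ((1.5)·(1.5) + (0.5)·(0.5) + (-3.5)·(-3.5) + (1.5)·(1.5)) / 3 = 17/3 = 5.6667
  s[B,C] = ((1.5)·(-0.75) + (0.5)·(-2.75) + (-3.5)·(1.25) + (1.5)·(2.25)) / 3 = -3.5/3 = -1.1667
  s[C,C] = ((-0.75)·(-0.75) + (-2.75)·(-2.75) + (1.25)·(1.25) + (2.25)·(2.25)) / 3 = 14.75/3 = 4.9167
  Sample standard deviations s_i = √(s[i,i]):
  s(A) = √(6) = 2.4495
  s(B) = √(5.6667) = 2.3805
  s(C) = √(4.9167) = 2.2174

Step 3 — r_{ij} = s_{ij} / (s_i · s_j):
  r[A,A] = 1 (diagonal).
  r[A,B] = -1 / (2.4495 · 2.3805) = -1 / 5.831 = -0.1715
  r[A,C] = -5 / (2.4495 · 2.2174) = -5 / 5.4314 = -0.9206
  r[B,B] = 1 (diagonal).
  r[B,C] = -1.1667 / (2.3805 · 2.2174) = -1.1667 / 5.2784 = -0.221
  r[C,C] = 1 (diagonal).

R is symmetric with unit diagonal. Assembling:

R = [[1, -0.1715, -0.9206],
 [-0.1715, 1, -0.221],
 [-0.9206, -0.221, 1]]


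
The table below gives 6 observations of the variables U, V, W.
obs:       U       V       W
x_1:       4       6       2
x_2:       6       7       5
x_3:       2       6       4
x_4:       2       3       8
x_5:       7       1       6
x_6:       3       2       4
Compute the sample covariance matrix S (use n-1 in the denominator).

Step 1 — column means:
  mean(U) = (4 + 6 + 2 + 2 + 7 + 3) / 6 = 24/6 = 4
  mean(V) = (6 + 7 + 6 + 3 + 1 + 2) / 6 = 25/6 = 4.1667
  mean(W) = (2 + 5 + 4 + 8 + 6 + 4) / 6 = 29/6 = 4.8333

Step 2 — sample covariance S[i,j] = (1/(n-1)) · Σ_k (x_{k,i} - mean_i) · (x_{k,j} - mean_j), with n-1 = 5.
  S[U,U] = ((0)·(0) + (2)·(2) + (-2)·(-2) + (-2)·(-2) + (3)·(3) + (-1)·(-1)) / 5 = 22/5 = 4.4
  S[U,V] = ((0)·(1.8333) + (2)·(2.8333) + (-2)·(1.8333) + (-2)·(-1.1667) + (3)·(-3.1667) + (-1)·(-2.1667)) / 5 = -3/5 = -0.6
  S[U,W] = ((0)·(-2.8333) + (2)·(0.1667) + (-2)·(-0.8333) + (-2)·(3.1667) + (3)·(1.1667) + (-1)·(-0.8333)) / 5 = 0/5 = 0
  S[V,V] = ((1.8333)·(1.8333) + (2.8333)·(2.8333) + (1.8333)·(1.8333) + (-1.1667)·(-1.1667) + (-3.1667)·(-3.1667) + (-2.1667)·(-2.1667)) / 5 = 30.8333/5 = 6.1667
  S[V,W] = ((1.8333)·(-2.8333) + (2.8333)·(0.1667) + (1.8333)·(-0.8333) + (-1.1667)·(3.1667) + (-3.1667)·(1.1667) + (-2.1667)·(-0.8333)) / 5 = -11.8333/5 = -2.3667
  S[W,W] = ((-2.8333)·(-2.8333) + (0.1667)·(0.1667) + (-0.8333)·(-0.8333) + (3.1667)·(3.1667) + (1.1667)·(1.1667) + (-0.8333)·(-0.8333)) / 5 = 20.8333/5 = 4.1667

S is symmetric (S[j,i] = S[i,j]). Assembling:

S = [[4.4, -0.6, 0],
 [-0.6, 6.1667, -2.3667],
 [0, -2.3667, 4.1667]]


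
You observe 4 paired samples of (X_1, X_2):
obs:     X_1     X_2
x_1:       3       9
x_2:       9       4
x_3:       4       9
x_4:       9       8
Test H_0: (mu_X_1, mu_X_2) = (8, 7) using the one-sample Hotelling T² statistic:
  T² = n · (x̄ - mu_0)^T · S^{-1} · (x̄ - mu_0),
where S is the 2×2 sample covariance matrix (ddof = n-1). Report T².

Step 1 — sample mean vector:
  mean(X_1) = (3 + 9 + 4 + 9) / 4 = 25/4 = 6.25
  mean(X_2) = (9 + 4 + 9 + 8) / 4 = 30/4 = 7.5
  x̄ = (6.25, 7.5),  deviation x̄ - mu_0 = (6.25, 7.5) - (8, 7) = (-1.75, 0.5).

Step 2 — sample covariance matrix, S[i,j] = (1/(n-1)) · Σ_k (x_{k,i} - mean_i) · (x_{k,j} - mean_j), divisor n-1 = 3:
  S[X_1,X_1] = ((-3.25)·(-3.25) + (2.75)·(2.75) + (-2.25)·(-2.25) + (2.75)·(2.75)) / 3 = 30.75/3 = 10.25
  S[X_1,X_2] = ((-3.25)·(1.5) + (2.75)·(-3.5) + (-2.25)·(1.5) + (2.75)·(0.5)) / 3 = -16.5/3 = -5.5
  S[X_2,X_2] = ((1.5)·(1.5) + (-3.5)·(-3.5) + (1.5)·(1.5) + (0.5)·(0.5)) / 3 = 17/3 = 5.6667
  S = [[10.25, -5.5],
 [-5.5, 5.6667]].

Step 3 — invert S. det(S) = 10.25·5.6667 - (-5.5)² = 27.8333.
  S^{-1} = (1/det) · [[d, -b], [-b, a]] = [[0.2036, 0.1976],
 [0.1976, 0.3683]].

Step 4 — quadratic form (x̄ - mu_0)^T · S^{-1} · (x̄ - mu_0):
  S^{-1} · (x̄ - mu_0) = (-0.2575, -0.1617),
  (x̄ - mu_0)^T · [...] = (-1.75)·(-0.2575) + (0.5)·(-0.1617) = 0.3698.

Step 5 — scale by n: T² = 4 · 0.3698 = 1.479.

T² ≈ 1.479


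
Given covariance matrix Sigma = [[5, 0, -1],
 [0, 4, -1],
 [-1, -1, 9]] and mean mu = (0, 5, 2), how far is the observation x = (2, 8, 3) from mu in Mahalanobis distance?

Step 1 — centre the observation: (x - mu) = (2, 3, 1).

Step 2 — invert Sigma (cofactor / det for 3×3, or solve directly):
  Sigma^{-1} = [[0.2047, 0.0058, 0.0234],
 [0.0058, 0.2573, 0.0292],
 [0.0234, 0.0292, 0.117]].

Step 3 — form the quadratic (x - mu)^T · Sigma^{-1} · (x - mu):
  Sigma^{-1} · (x - mu) = (0.4503, 0.8129, 0.2515).
  (x - mu)^T · [Sigma^{-1} · (x - mu)] = (2)·(0.4503) + (3)·(0.8129) + (1)·(0.2515) = 3.5906.

Step 4 — take square root: d = √(3.5906) ≈ 1.8949.

d(x, mu) = √(3.5906) ≈ 1.8949


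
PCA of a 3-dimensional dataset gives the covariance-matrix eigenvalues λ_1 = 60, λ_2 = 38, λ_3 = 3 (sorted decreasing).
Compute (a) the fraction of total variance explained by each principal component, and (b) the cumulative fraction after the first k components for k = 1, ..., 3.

Step 1 — total variance = trace(Sigma) = Σ λ_i = 60 + 38 + 3 = 101.

Step 2 — fraction explained by component i = λ_i / Σ λ:
  PC1: 60/101 = 0.5941
  PC2: 38/101 = 0.3762
  PC3: 3/101 = 0.0297

Step 3 — cumulative fraction after k components = (λ_1 + ... + λ_k) / Σ λ:
  k = 1: 60/101 = 0.5941
  k = 2: (60 + 38)/101 = 98/101 = 0.9703
  k = 3: (60 + 38 + 3)/101 = 101/101 = 1

Summary (fraction, with percent):

explained: PC1 0.5941 (59.41%), PC2 0.3762 (37.62%), PC3 0.0297 (2.97%);  cumulative: 0.5941, 0.9703, 1


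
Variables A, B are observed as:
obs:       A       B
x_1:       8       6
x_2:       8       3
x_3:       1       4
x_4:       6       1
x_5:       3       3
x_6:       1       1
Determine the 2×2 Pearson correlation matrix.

Step 1 — column means:
  mean(A) = (8 + 8 + 1 + 6 + 3 + 1) / 6 = 27/6 = 4.5
  mean(B) = (6 + 3 + 4 + 1 + 3 + 1) / 6 = 18/6 = 3

Step 2 — sample variances and covariances s[i,j] = (1/(n-1)) · Σ_k (x_{k,i} - mean_i) · (x_{k,j} - mean_j), with n-1 = 5:
  s[A,A] = ((3.5)·(3.5) + (3.5)·(3.5) + (-3.5)·(-3.5) + (1.5)·(1.5) + (-1.5)·(-1.5) + (-3.5)·(-3.5)) / 5 = 53.5/5 = 10.7
  s[A,B] = ((3.5)·(3) + (3.5)·(0) + (-3.5)·(1) + (1.5)·(-2) + (-1.5)·(0) + (-3.5)·(-2)) / 5 = 11/5 = 2.2
  s[B,B] = ((3)·(3) + (0)·(0) + (1)·(1) + (-2)·(-2) + (0)·(0) + (-2)·(-2)) / 5 = 18/5 = 3.6
  Sample standard deviations s_i = √(s[i,i]):
  s(A) = √(10.7) = 3.2711
  s(B) = √(3.6) = 1.8974

Step 3 — r_{ij} = s_{ij} / (s_i · s_j):
  r[A,A] = 1 (diagonal).
  r[A,B] = 2.2 / (3.2711 · 1.8974) = 2.2 / 6.2064 = 0.3545
  r[B,B] = 1 (diagonal).

R is symmetric with unit diagonal. Assembling:

R = [[1, 0.3545],
 [0.3545, 1]]


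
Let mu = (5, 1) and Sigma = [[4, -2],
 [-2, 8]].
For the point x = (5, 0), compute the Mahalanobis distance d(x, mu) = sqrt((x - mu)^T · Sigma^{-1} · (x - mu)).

Step 1 — centre the observation: (x - mu) = (0, -1).

Step 2 — invert Sigma. det(Sigma) = 4·8 - (-2)² = 28.
  Sigma^{-1} = (1/det) · [[d, -b], [-b, a]] = [[0.2857, 0.0714],
 [0.0714, 0.1429]].

Step 3 — form the quadratic (x - mu)^T · Sigma^{-1} · (x - mu):
  Sigma^{-1} · (x - mu) = (-0.0714, -0.1429).
  (x - mu)^T · [Sigma^{-1} · (x - mu)] = (0)·(-0.0714) + (-1)·(-0.1429) = 0.1429.

Step 4 — take square root: d = √(0.1429) ≈ 0.378.

d(x, mu) = √(0.1429) ≈ 0.378


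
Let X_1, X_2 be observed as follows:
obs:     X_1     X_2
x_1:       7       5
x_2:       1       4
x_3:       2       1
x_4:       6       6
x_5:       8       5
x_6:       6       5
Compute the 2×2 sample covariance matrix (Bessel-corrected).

Step 1 — column means:
  mean(X_1) = (7 + 1 + 2 + 6 + 8 + 6) / 6 = 30/6 = 5
  mean(X_2) = (5 + 4 + 1 + 6 + 5 + 5) / 6 = 26/6 = 4.3333

Step 2 — sample covariance S[i,j] = (1/(n-1)) · Σ_k (x_{k,i} - mean_i) · (x_{k,j} - mean_j), with n-1 = 5.
  S[X_1,X_1] = ((2)·(2) + (-4)·(-4) + (-3)·(-3) + (1)·(1) + (3)·(3) + (1)·(1)) / 5 = 40/5 = 8
  S[X_1,X_2] = ((2)·(0.6667) + (-4)·(-0.3333) + (-3)·(-3.3333) + (1)·(1.6667) + (3)·(0.6667) + (1)·(0.6667)) / 5 = 17/5 = 3.4
  S[X_2,X_2] = ((0.6667)·(0.6667) + (-0.3333)·(-0.3333) + (-3.3333)·(-3.3333) + (1.6667)·(1.6667) + (0.6667)·(0.6667) + (0.6667)·(0.6667)) / 5 = 15.3333/5 = 3.0667

S is symmetric (S[j,i] = S[i,j]). Assembling:

S = [[8, 3.4],
 [3.4, 3.0667]]


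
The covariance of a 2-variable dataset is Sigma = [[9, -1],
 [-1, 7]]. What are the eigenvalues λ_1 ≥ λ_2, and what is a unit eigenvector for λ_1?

Step 1 — characteristic polynomial of 2×2 Sigma:
  det(Sigma - λI) = λ² - trace · λ + det = 0.
  trace = 9 + 7 = 16, det = 9·7 - (-1)² = 62.
Step 2 — discriminant:
  Δ = trace² - 4·det = 256 - 248 = 8.
Step 3 — eigenvalues:
  λ = (trace ± √Δ)/2 = (16 ± 2.8284)/2,
  λ_1 = 9.4142,  λ_2 = 6.5858.

Step 4 — unit eigenvector for λ_1: solve (Sigma - λ_1 I)v = 0. First row:
  (9 - 9.4142)·v_x + (-1)·v_y = 0, i.e. (-0.4142)·v_x + (-1)·v_y = 0,
  so v ∝ (b, λ_1 - a) = (-1, 0.4142); multiply by -1 so the first entry is positive: u = (1, -0.4142).
  ||u|| = √((1)² + (-0.4142)²) = √(1.1716) ≈ 1.0824,
  v_1 = u/||u|| ≈ (0.9239, -0.3827) (||v_1|| = 1).

λ_1 = 9.4142,  λ_2 = 6.5858;  v_1 ≈ (0.9239, -0.3827)


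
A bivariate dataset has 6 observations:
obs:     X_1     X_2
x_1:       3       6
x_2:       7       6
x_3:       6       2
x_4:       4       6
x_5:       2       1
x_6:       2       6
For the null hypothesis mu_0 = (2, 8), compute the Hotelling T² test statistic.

Step 1 — sample mean vector:
  mean(X_1) = (3 + 7 + 6 + 4 + 2 + 2) / 6 = 24/6 = 4
  mean(X_2) = (6 + 6 + 2 + 6 + 1 + 6) / 6 = 27/6 = 4.5
  x̄ = (4, 4.5),  deviation x̄ - mu_0 = (4, 4.5) - (2, 8) = (2, -3.5).

Step 2 — sample covariance matrix, S[i,j] = (1/(n-1)) · Σ_k (x_{k,i} - mean_i) · (x_{k,j} - mean_j), divisor n-1 = 5:
  S[X_1,X_1] = ((-1)·(-1) + (3)·(3) + (2)·(2) + (0)·(0) + (-2)·(-2) + (-2)·(-2)) / 5 = 22/5 = 4.4
  S[X_1,X_2] = ((-1)·(1.5) + (3)·(1.5) + (2)·(-2.5) + (0)·(1.5) + (-2)·(-3.5) + (-2)·(1.5)) / 5 = 2/5 = 0.4
  S[X_2,X_2] = ((1.5)·(1.5) + (1.5)·(1.5) + (-2.5)·(-2.5) + (1.5)·(1.5) + (-3.5)·(-3.5) + (1.5)·(1.5)) / 5 = 27.5/5 = 5.5
  S = [[4.4, 0.4],
 [0.4, 5.5]].

Step 3 — invert S. det(S) = 4.4·5.5 - (0.4)² = 24.04.
  S^{-1} = (1/det) · [[d, -b], [-b, a]] = [[0.2288, -0.0166],
 [-0.0166, 0.183]].

Step 4 — quadratic form (x̄ - mu_0)^T · S^{-1} · (x̄ - mu_0):
  S^{-1} · (x̄ - mu_0) = (0.5158, -0.6739),
  (x̄ - mu_0)^T · [...] = (2)·(0.5158) + (-3.5)·(-0.6739) = 3.3902.

Step 5 — scale by n: T² = 6 · 3.3902 = 20.3411.

T² ≈ 20.3411


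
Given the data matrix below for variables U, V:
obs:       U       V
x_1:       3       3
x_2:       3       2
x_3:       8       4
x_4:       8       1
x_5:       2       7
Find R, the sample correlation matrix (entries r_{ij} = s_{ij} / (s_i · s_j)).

Step 1 — column means:
  mean(U) = (3 + 3 + 8 + 8 + 2) / 5 = 24/5 = 4.8
  mean(V) = (3 + 2 + 4 + 1 + 7) / 5 = 17/5 = 3.4

Step 2 — sample variances and covariances s[i,j] = (1/(n-1)) · Σ_k (x_{k,i} - mean_i) · (x_{k,j} - mean_j), with n-1 = 4:
  s[U,U] = ((-1.8)·(-1.8) + (-1.8)·(-1.8) + (3.2)·(3.2) + (3.2)·(3.2) + (-2.8)·(-2.8)) / 4 = 34.8/4 = 8.7
  s[U,V] = ((-1.8)·(-0.4) + (-1.8)·(-1.4) + (3.2)·(0.6) + (3.2)·(-2.4) + (-2.8)·(3.6)) / 4 = -12.6/4 = -3.15
  s[V,V] = ((-0.4)·(-0.4) + (-1.4)·(-1.4) + (0.6)·(0.6) + (-2.4)·(-2.4) + (3.6)·(3.6)) / 4 = 21.2/4 = 5.3
  Sample standard deviations s_i = √(s[i,i]):
  s(U) = √(8.7) = 2.9496
  s(V) = √(5.3) = 2.3022

Step 3 — r_{ij} = s_{ij} / (s_i · s_j):
  r[U,U] = 1 (diagonal).
  r[U,V] = -3.15 / (2.9496 · 2.3022) = -3.15 / 6.7904 = -0.4639
  r[V,V] = 1 (diagonal).

R is symmetric with unit diagonal. Assembling:

R = [[1, -0.4639],
 [-0.4639, 1]]


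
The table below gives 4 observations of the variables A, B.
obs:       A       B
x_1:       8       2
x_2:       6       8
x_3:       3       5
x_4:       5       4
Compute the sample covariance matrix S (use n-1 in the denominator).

Step 1 — column means:
  mean(A) = (8 + 6 + 3 + 5) / 4 = 22/4 = 5.5
  mean(B) = (2 + 8 + 5 + 4) / 4 = 19/4 = 4.75

Step 2 — sample covariance S[i,j] = (1/(n-1)) · Σ_k (x_{k,i} - mean_i) · (x_{k,j} - mean_j), with n-1 = 3.
  S[A,A] = ((2.5)·(2.5) + (0.5)·(0.5) + (-2.5)·(-2.5) + (-0.5)·(-0.5)) / 3 = 13/3 = 4.3333
  S[A,B] = ((2.5)·(-2.75) + (0.5)·(3.25) + (-2.5)·(0.25) + (-0.5)·(-0.75)) / 3 = -5.5/3 = -1.8333
  S[B,B] = ((-2.75)·(-2.75) + (3.25)·(3.25) + (0.25)·(0.25) + (-0.75)·(-0.75)) / 3 = 18.75/3 = 6.25

S is symmetric (S[j,i] = S[i,j]). Assembling:

S = [[4.3333, -1.8333],
 [-1.8333, 6.25]]


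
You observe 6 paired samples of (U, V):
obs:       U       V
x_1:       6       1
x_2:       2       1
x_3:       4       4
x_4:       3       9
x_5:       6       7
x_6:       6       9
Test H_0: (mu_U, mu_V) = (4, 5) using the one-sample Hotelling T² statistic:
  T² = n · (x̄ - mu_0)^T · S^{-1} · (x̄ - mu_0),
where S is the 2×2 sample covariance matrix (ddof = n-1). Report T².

Step 1 — sample mean vector:
  mean(U) = (6 + 2 + 4 + 3 + 6 + 6) / 6 = 27/6 = 4.5
  mean(V) = (1 + 1 + 4 + 9 + 7 + 9) / 6 = 31/6 = 5.1667
  x̄ = (4.5, 5.1667),  deviation x̄ - mu_0 = (4.5, 5.1667) - (4, 5) = (0.5, 0.1667).

Step 2 — sample covariance matrix, S[i,j] = (1/(n-1)) · Σ_k (x_{k,i} - mean_i) · (x_{k,j} - mean_j), divisor n-1 = 5:
  S[U,U] = ((1.5)·(1.5) + (-2.5)·(-2.5) + (-0.5)·(-0.5) + (-1.5)·(-1.5) + (1.5)·(1.5) + (1.5)·(1.5)) / 5 = 15.5/5 = 3.1
  S[U,V] = ((1.5)·(-4.1667) + (-2.5)·(-4.1667) + (-0.5)·(-1.1667) + (-1.5)·(3.8333) + (1.5)·(1.8333) + (1.5)·(3.8333)) / 5 = 7.5/5 = 1.5
  S[V,V] = ((-4.1667)·(-4.1667) + (-4.1667)·(-4.1667) + (-1.1667)·(-1.1667) + (3.8333)·(3.8333) + (1.8333)·(1.8333) + (3.8333)·(3.8333)) / 5 = 68.8333/5 = 13.7667
  S = [[3.1, 1.5],
 [1.5, 13.7667]].

Step 3 — invert S. det(S) = 3.1·13.7667 - (1.5)² = 40.4267.
  S^{-1} = (1/det) · [[d, -b], [-b, a]] = [[0.3405, -0.0371],
 [-0.0371, 0.0767]].

Step 4 — quadratic form (x̄ - mu_0)^T · S^{-1} · (x̄ - mu_0):
  S^{-1} · (x̄ - mu_0) = (0.1641, -0.0058),
  (x̄ - mu_0)^T · [...] = (0.5)·(0.1641) + (0.1667)·(-0.0058) = 0.0811.

Step 5 — scale by n: T² = 6 · 0.0811 = 0.4865.

T² ≈ 0.4865


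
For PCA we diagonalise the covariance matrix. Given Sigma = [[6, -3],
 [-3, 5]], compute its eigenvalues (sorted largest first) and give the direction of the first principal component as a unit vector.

Step 1 — characteristic polynomial of 2×2 Sigma:
  det(Sigma - λI) = λ² - trace · λ + det = 0.
  trace = 6 + 5 = 11, det = 6·5 - (-3)² = 21.
Step 2 — discriminant:
  Δ = trace² - 4·det = 121 - 84 = 37.
Step 3 — eigenvalues:
  λ = (trace ± √Δ)/2 = (11 ± 6.0828)/2,
  λ_1 = 8.5414,  λ_2 = 2.4586.

Step 4 — unit eigenvector for λ_1: solve (Sigma - λ_1 I)v = 0. First row:
  (6 - 8.5414)·v_x + (-3)·v_y = 0, i.e. (-2.5414)·v_x + (-3)·v_y = 0,
  so v ∝ (b, λ_1 - a) = (-3, 2.5414); multiply by -1 so the first entry is positive: u = (3, -2.5414).
  ||u|| = √((3)² + (-2.5414)²) = √(15.4586) ≈ 3.9317,
  v_1 = u/||u|| ≈ (0.763, -0.6464) (||v_1|| = 1).

λ_1 = 8.5414,  λ_2 = 2.4586;  v_1 ≈ (0.763, -0.6464)


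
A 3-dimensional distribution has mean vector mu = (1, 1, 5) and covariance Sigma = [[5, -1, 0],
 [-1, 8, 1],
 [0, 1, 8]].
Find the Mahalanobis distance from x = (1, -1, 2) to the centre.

Step 1 — centre the observation: (x - mu) = (0, -2, -3).

Step 2 — invert Sigma (cofactor / det for 3×3, or solve directly):
  Sigma^{-1} = [[0.2052, 0.0261, -0.0033],
 [0.0261, 0.1303, -0.0163],
 [-0.0033, -0.0163, 0.127]].

Step 3 — form the quadratic (x - mu)^T · Sigma^{-1} · (x - mu):
  Sigma^{-1} · (x - mu) = (-0.0423, -0.2117, -0.3485).
  (x - mu)^T · [Sigma^{-1} · (x - mu)] = (0)·(-0.0423) + (-2)·(-0.2117) + (-3)·(-0.3485) = 1.4691.

Step 4 — take square root: d = √(1.4691) ≈ 1.212.

d(x, mu) = √(1.4691) ≈ 1.212


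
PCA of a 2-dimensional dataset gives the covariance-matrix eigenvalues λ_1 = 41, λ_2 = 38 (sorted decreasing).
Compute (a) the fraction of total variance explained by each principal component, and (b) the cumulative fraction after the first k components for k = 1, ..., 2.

Step 1 — total variance = trace(Sigma) = Σ λ_i = 41 + 38 = 79.

Step 2 — fraction explained by component i = λ_i / Σ λ:
  PC1: 41/79 = 0.519
  PC2: 38/79 = 0.481

Step 3 — cumulative fraction after k components = (λ_1 + ... + λ_k) / Σ λ:
  k = 1: 41/79 = 0.519
  k = 2: (41 + 38)/79 = 79/79 = 1

Summary (fraction, with percent):

explained: PC1 0.519 (51.9%), PC2 0.481 (48.1%);  cumulative: 0.519, 1


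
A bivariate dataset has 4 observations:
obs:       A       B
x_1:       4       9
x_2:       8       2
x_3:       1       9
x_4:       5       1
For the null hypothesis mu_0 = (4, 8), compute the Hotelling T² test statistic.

Step 1 — sample mean vector:
  mean(A) = (4 + 8 + 1 + 5) / 4 = 18/4 = 4.5
  mean(B) = (9 + 2 + 9 + 1) / 4 = 21/4 = 5.25
  x̄ = (4.5, 5.25),  deviation x̄ - mu_0 = (4.5, 5.25) - (4, 8) = (0.5, -2.75).

Step 2 — sample covariance matrix, S[i,j] = (1/(n-1)) · Σ_k (x_{k,i} - mean_i) · (x_{k,j} - mean_j), divisor n-1 = 3:
  S[A,A] = ((-0.5)·(-0.5) + (3.5)·(3.5) + (-3.5)·(-3.5) + (0.5)·(0.5)) / 3 = 25/3 = 8.3333
  S[A,B] = ((-0.5)·(3.75) + (3.5)·(-3.25) + (-3.5)·(3.75) + (0.5)·(-4.25)) / 3 = -28.5/3 = -9.5
  S[B,B] = ((3.75)·(3.75) + (-3.25)·(-3.25) + (3.75)·(3.75) + (-4.25)·(-4.25)) / 3 = 56.75/3 = 18.9167
  S = [[8.3333, -9.5],
 [-9.5, 18.9167]].

Step 3 — invert S. det(S) = 8.3333·18.9167 - (-9.5)² = 67.3889.
  S^{-1} = (1/det) · [[d, -b], [-b, a]] = [[0.2807, 0.141],
 [0.141, 0.1237]].

Step 4 — quadratic form (x̄ - mu_0)^T · S^{-1} · (x̄ - mu_0):
  S^{-1} · (x̄ - mu_0) = (-0.2473, -0.2696),
  (x̄ - mu_0)^T · [...] = (0.5)·(-0.2473) + (-2.75)·(-0.2696) = 0.6177.

Step 5 — scale by n: T² = 4 · 0.6177 = 2.4707.

T² ≈ 2.4707


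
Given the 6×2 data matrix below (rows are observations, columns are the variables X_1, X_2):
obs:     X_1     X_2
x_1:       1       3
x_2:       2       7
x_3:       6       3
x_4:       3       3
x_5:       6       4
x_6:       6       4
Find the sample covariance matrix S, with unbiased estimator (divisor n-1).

Step 1 — column means:
  mean(X_1) = (1 + 2 + 6 + 3 + 6 + 6) / 6 = 24/6 = 4
  mean(X_2) = (3 + 7 + 3 + 3 + 4 + 4) / 6 = 24/6 = 4

Step 2 — sample covariance S[i,j] = (1/(n-1)) · Σ_k (x_{k,i} - mean_i) · (x_{k,j} - mean_j), with n-1 = 5.
  S[X_1,X_1] = ((-3)·(-3) + (-2)·(-2) + (2)·(2) + (-1)·(-1) + (2)·(2) + (2)·(2)) / 5 = 26/5 = 5.2
  S[X_1,X_2] = ((-3)·(-1) + (-2)·(3) + (2)·(-1) + (-1)·(-1) + (2)·(0) + (2)·(0)) / 5 = -4/5 = -0.8
  S[X_2,X_2] = ((-1)·(-1) + (3)·(3) + (-1)·(-1) + (-1)·(-1) + (0)·(0) + (0)·(0)) / 5 = 12/5 = 2.4

S is symmetric (S[j,i] = S[i,j]). Assembling:

S = [[5.2, -0.8],
 [-0.8, 2.4]]
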